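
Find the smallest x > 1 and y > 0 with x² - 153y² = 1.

We seek the smallest positive integers (x, y) with x² - 153y² = 1, i.e., x² = 153y² + 1.
Try successive y values:
y = 1: x² = 153·1² + 1 = 154, not a perfect square
y = 2: x² = 153·2² + 1 = 613, not a perfect square
y = 3: x² = 153·3² + 1 = 1378, not a perfect square
... continuing the search (or via continued fractions) ...
y = 176: x² = 153·176² + 1 = 4739329, x = 2177 ✓

Verify: 2177² - 153·176² = 4739329 - 4739328 = 1 ✓

x = 2177, y = 176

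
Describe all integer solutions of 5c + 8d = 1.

Step 1: Compute gcd(5, 8) = 1.
Since 1 divides 1, solutions exist.

Step 2: Find a particular solution using extended Euclidean algorithm.
We get c₀ = -3, d₀ = 2.
Check: 5*-3 + 8*2 = 1 = 1 ✓

Step 3: Write the general solution.
c = -3 + (8/1)t = -3 + 8t
d = 2 - (5/1)t = 2 - 5t
for any integer t.

c = -3 + 8t, d = 2 - 5t for integer t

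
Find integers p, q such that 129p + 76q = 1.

Step 1: Check solvability.
gcd(129, 76) = 1
Since 1 divides 1, solutions exist.

Step 2: Apply extended Euclidean algorithm to find gcd.
We find integers such that 129*x0 + 76*y0 = 1

Step 3: Scale the particular solution.
Multiply by 1/1 = 1:
p = 33, q = -56

Step 4: Verify.
129*(33) + 76*(-56) = 1 = 1 ✓

p = 33, q = -56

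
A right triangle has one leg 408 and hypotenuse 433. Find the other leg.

a² = c² - b² = 187489 - 166464 = 21025
a = 145

145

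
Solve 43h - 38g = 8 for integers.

Step 1: Check solvability.
gcd(43, 38) = 1
Since 1 divides 8, solutions exist.

Step 2: Apply extended Euclidean algorithm to find gcd.
We find integers such that 43*x0 + 38*y0 = 1

Step 3: Scale the particular solution.
Multiply by 8/1 = 8:
h = -120, g = -136

Step 4: Verify.
43*(-120) - 38*(-136) = 8 = 8 ✓

h = -120, g = -136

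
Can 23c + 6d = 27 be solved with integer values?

Step 1: Compute gcd(23, 6).
gcd(23, 6) = 1

Step 2: Check divisibility.
Does 1 divide 27? 27 = 1 x 27, so yes.

By the theorem on linear Diophantine equations, 23c + 6d = 27 has integer solutions if and only if gcd(23, 6) divides 27. Since 1 | 27, solutions exist.

Yes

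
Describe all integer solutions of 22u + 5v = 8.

Step 1: Compute gcd(22, 5) = 1.
Since 1 divides 8, solutions exist.

Step 2: Find a particular solution using extended Euclidean algorithm.
We get u₀ = -16, v₀ = 72.
Check: 22*-16 + 5*72 = 8 = 8 ✓

Step 3: Write the general solution.
u = -16 + (5/1)t = -16 + 5t
v = 72 - (22/1)t = 72 - 22t
for any integer t.

u = -16 + 5t, v = 72 - 22t for integer t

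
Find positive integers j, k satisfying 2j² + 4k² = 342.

Try small values of j and check whether (342 - 2j²)/4 is a perfect square.
j = 3: 2·3² = 18, so 4k² = 342 - 18 = 324, giving k² = 81, k = 9.
Check: 2·3² + 4·9² = 18 + 324 = 342 ✓

j = 3, k = 9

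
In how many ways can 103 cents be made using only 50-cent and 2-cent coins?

We need non-negative integers (x, y) with 50x + 2y = 103.
For each x from 0 to 2, check if (103 - 50x) is a non-negative multiple of 2.
Solutions (x, y): none
Count: 0

0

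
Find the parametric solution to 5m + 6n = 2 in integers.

Step 1: Compute gcd(5, 6) = 1.
Since 1 divides 2, solutions exist.

Step 2: Find a particular solution using extended Euclidean algorithm.
We get m₀ = -2, n₀ = 2.
Check: 5*-2 + 6*2 = 2 = 2 ✓

Step 3: Write the general solution.
m = -2 + (6/1)t = -2 + 6t
n = 2 - (5/1)t = 2 - 5t
for any integer t.

m = -2 + 6t, n = 2 - 5t for integer t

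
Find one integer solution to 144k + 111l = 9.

Step 1: Check solvability.
gcd(144, 111) = 3
Since 3 divides 9, solutions exist.

Step 2: Apply extended Euclidean algorithm to find gcd.
We find integers such that 144*x0 + 111*y0 = 3

Step 3: Scale the particular solution.
Multiply by 9/3 = 3:
k = -30, l = 39

Step 4: Verify.
144*(-30) + 111*(39) = 9 = 9 ✓

k = -30, l = 39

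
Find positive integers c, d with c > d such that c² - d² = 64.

Factor: c² - d² = (c+d)(c-d) = 64.
We need two factors of 64 with the same parity.
Use c+d = 32 and c-d = 2 (product 32·2 = 64).
Adding: 2c = 34, so c = 17.
Subtracting: 2d = 30, so d = 15.
Check: 17² - 15² = 289 - 225 = 64 ✓

c = 17, d = 15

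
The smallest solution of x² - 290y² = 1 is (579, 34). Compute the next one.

Solutions to x² - Dy² = 1 are generated by powers of (x₀ + y₀√D).
The next solution satisfies x₁ + y₁√290 = (x₀ + y₀√290)², giving:
x₁ = x₀² + 290y₀² = 579² + 290·34² = 335241 + 335240 = 670481
y₁ = 2x₀y₀ = 2·579·34 = 39372

Verify: 670481² - 290·39372² = 449544771361 - 449544771360 = 1 ✓

x = 670481, y = 39372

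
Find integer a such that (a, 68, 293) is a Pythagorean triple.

a² = c² - b² = 293² - 68² = 85849 - 4624 = 81225
a = sqrt(81225) = 285

285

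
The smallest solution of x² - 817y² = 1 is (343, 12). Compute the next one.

Solutions to x² - Dy² = 1 are generated by powers of (x₀ + y₀√D).
The next solution satisfies x₁ + y₁√817 = (x₀ + y₀√817)², giving:
x₁ = x₀² + 817y₀² = 343² + 817·12² = 117649 + 117648 = 235297
y₁ = 2x₀y₀ = 2·343·12 = 8232

Verify: 235297² - 817·8232² = 55364678209 - 55364678208 = 1 ✓

x = 235297, y = 8232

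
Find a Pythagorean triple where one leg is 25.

We need the other leg and hypotenuse such that 25² + x² = c².
Take x = 312, c = 313: 25² + 312² = 625 + 97344 = 97969 = 313² ✓
Triple: (25, 312, 313)

(25, 312, 313)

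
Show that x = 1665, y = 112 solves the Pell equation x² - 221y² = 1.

Compute x² = 1665² = 2772225
Compute 221y² = 221·112² = 221·12544 = 2772224
x² - 221y² = 2772225 - 2772224 = 1
Since this equals 1, (1665, 112) is a solution.

Yes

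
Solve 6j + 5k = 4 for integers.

Step 1: Check solvability.
gcd(6, 5) = 1
Since 1 divides 4, solutions exist.

Step 2: Apply extended Euclidean algorithm to find gcd.
We find integers such that 6*x0 + 5*y0 = 1

Step 3: Scale the particular solution.
Multiply by 4/1 = 4:
j = 4, k = -4

Step 4: Verify.
6*(4) + 5*(-4) = 4 = 4 ✓

j = 4, k = -4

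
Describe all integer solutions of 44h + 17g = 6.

Step 1: Compute gcd(44, 17) = 1.
Since 1 divides 6, solutions exist.

Step 2: Find a particular solution using extended Euclidean algorithm.
We get h₀ = -30, g₀ = 78.
Check: 44*-30 + 17*78 = 6 = 6 ✓

Step 3: Write the general solution.
h = -30 + (17/1)t = -30 + 17t
g = 78 - (44/1)t = 78 - 44t
for any integer t.

h = -30 + 17t, g = 78 - 44t for integer t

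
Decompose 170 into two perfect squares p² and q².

We need to find integers p, q > 0 such that p² + q² = 170.
Trying p = 1: q² = 170 - 1² = 170 - 1 = 169
q = 13
Check: 1² + 13² = 1 + 169 = 170 ✓

170 = 1² + 13²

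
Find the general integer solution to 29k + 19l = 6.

Step 1: Compute gcd(29, 19) = 1.
Since 1 divides 6, solutions exist.

Step 2: Find a particular solution using extended Euclidean algorithm.
We get k₀ = 12, l₀ = -18.
Check: 29*12 + 19*-18 = 6 = 6 ✓

Step 3: Write the general solution.
k = 12 + (19/1)t = 12 + 19t
l = -18 - (29/1)t = -18 - 29t
for any integer t.

k = 12 + 19t, l = -18 - 29t for integer t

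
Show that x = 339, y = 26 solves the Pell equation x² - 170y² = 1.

Compute x² = 339² = 114921
Compute 170y² = 170·26² = 170·676 = 114920
x² - 170y² = 114921 - 114920 = 1
Since this equals 1, (339, 26) is a solution.

Yes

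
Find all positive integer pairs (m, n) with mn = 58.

The positive divisors of 58 are: 1, 2, 29, 58.
Each divisor d gives the pair (d, 58/d):
(1, 58), (2, 29), (29, 2), (58, 1)

(1, 58), (2, 29), (29, 2), (58, 1)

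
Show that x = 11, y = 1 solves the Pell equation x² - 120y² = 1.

Compute x² = 11² = 121
Compute 120y² = 120·1² = 120·1 = 120
x² - 120y² = 121 - 120 = 1
Since this equals 1, (11, 1) is a solution.

Yes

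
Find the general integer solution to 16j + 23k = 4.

Step 1: Compute gcd(16, 23) = 1.
Since 1 divides 4, solutions exist.

Step 2: Find a particular solution using extended Euclidean algorithm.
We get j₀ = -40, k₀ = 28.
Check: 16*-40 + 23*28 = 4 = 4 ✓

Step 3: Write the general solution.
j = -40 + (23/1)t = -40 + 23t
k = 28 - (16/1)t = 28 - 16t
for any integer t.

j = -40 + 23t, k = 28 - 16t for integer t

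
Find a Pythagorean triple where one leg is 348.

We need the other leg and hypotenuse such that 348² + x² = c².
Take x = 805, c = 877: 348² + 805² = 121104 + 648025 = 769129 = 877² ✓
Triple: (805, 348, 877)

(805, 348, 877)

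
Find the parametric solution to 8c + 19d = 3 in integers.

Step 1: Compute gcd(8, 19) = 1.
Since 1 divides 3, solutions exist.

Step 2: Find a particular solution using extended Euclidean algorithm.
We get c₀ = -21, d₀ = 9.
Check: 8*-21 + 19*9 = 3 = 3 ✓

Step 3: Write the general solution.
c = -21 + (19/1)t = -21 + 19t
d = 9 - (8/1)t = 9 - 8t
for any integer t.

c = -21 + 19t, d = 9 - 8t for integer t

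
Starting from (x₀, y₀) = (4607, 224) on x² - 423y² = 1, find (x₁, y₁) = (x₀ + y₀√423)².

Solutions to x² - Dy² = 1 are generated by powers of (x₀ + y₀√D).
The next solution satisfies x₁ + y₁√423 = (x₀ + y₀√423)², giving:
x₁ = x₀² + 423y₀² = 4607² + 423·224² = 21224449 + 21224448 = 42448897
y₁ = 2x₀y₀ = 2·4607·224 = 2063936

Verify: 42448897² - 423·2063936² = 1801908856516609 - 1801908856516608 = 1 ✓

x = 42448897, y = 2063936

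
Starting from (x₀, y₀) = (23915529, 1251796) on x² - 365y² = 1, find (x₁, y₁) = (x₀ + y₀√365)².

Solutions to x² - Dy² = 1 are generated by powers of (x₀ + y₀√D).
The next solution satisfies x₁ + y₁√365 = (x₀ + y₀√365)², giving:
x₁ = x₀² + 365y₀² = 23915529² + 365·1251796² = 571952527349841 + 571952527349840 = 1143905054699681
y₁ = 2x₀y₀ = 2·23915529·1251796 = 59874727080168

Verify: 1143905054699681² - 365·59874727080168² = 1308518774167480180665101501761 - 1308518774167480180665101501760 = 1 ✓

x = 1143905054699681, y = 59874727080168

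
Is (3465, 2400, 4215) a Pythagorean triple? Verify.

Compute a² + b² = 3465² + 2400² = 12006225 + 5760000 = 17766225
Compute c² = 4215² = 17766225
Since 17766225 = 17766225, confirmed.

Yes, it is a Pythagorean triple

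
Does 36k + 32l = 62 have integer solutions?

Step 1: Compute gcd(36, 32).
gcd(36, 32) = 4

Step 2: Check divisibility.
Does 4 divide 62? 62 = 4 x 15 + 2, so no.

By the theorem on linear Diophantine equations, 36k + 32l = 62 has integer solutions if and only if gcd(36, 32) divides 62. Since 4 does not divide 62, no solutions exist.

No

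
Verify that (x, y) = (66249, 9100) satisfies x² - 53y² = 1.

Compute x² = 66249² = 4388930001
Compute 53y² = 53·9100² = 53·82810000 = 4388930000
x² - 53y² = 4388930001 - 4388930000 = 1
Since this equals 1, (66249, 9100) is a solution.

Yes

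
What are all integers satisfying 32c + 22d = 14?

Step 1: Compute gcd(32, 22) = 2.
Since 2 divides 14, solutions exist.

Step 2: Find a particular solution using extended Euclidean algorithm.
We get c₀ = -14, d₀ = 21.
Check: 32*-14 + 22*21 = 14 = 14 ✓

Step 3: Write the general solution.
c = -14 + (22/2)t = -14 + 11t
d = 21 - (32/2)t = 21 - 16t
for any integer t.

c = -14 + 11t, d = 21 - 16t for integer t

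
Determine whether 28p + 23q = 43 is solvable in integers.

Step 1: Compute gcd(28, 23).
gcd(28, 23) = 1

Step 2: Check divisibility.
Does 1 divide 43? 43 = 1 x 43, so yes.

By the theorem on linear Diophantine equations, 28p + 23q = 43 has integer solutions if and only if gcd(28, 23) divides 43. Since 1 | 43, solutions exist.

Yes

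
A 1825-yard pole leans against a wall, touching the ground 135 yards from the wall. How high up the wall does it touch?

The ladder, wall, and ground form a right triangle with hypotenuse 1825 and one leg 135.
By the Pythagorean theorem: h² = 1825² - 135² = 3330625 - 18225 = 3312400
h = √3312400 = 1820 yards

1820 yards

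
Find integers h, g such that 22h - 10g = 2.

Step 1: Check solvability.
gcd(22, 10) = 2
Since 2 divides 2, solutions exist.

Step 2: Apply extended Euclidean algorithm to find gcd.
We find integers such that 22*x0 + 10*y0 = 2

Step 3: Scale the particular solution.
Multiply by 2/2 = 1:
h = 1, g = 2

Step 4: Verify.
22*(1) - 10*(2) = 2 = 2 ✓

h = 1, g = 2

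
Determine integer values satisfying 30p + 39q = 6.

Step 1: Check solvability.
gcd(30, 39) = 3
Since 3 divides 6, solutions exist.

Step 2: Apply extended Euclidean algorithm to find gcd.
We find integers such that 30*x0 + 39*y0 = 3

Step 3: Scale the particular solution.
Multiply by 6/3 = 2:
p = 8, q = -6

Step 4: Verify.
30*(8) + 39*(-6) = 6 = 6 ✓

p = 8, q = -6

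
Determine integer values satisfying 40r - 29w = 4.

Step 1: Check solvability.
gcd(40, 29) = 1
Since 1 divides 4, solutions exist.

Step 2: Apply extended Euclidean algorithm to find gcd.
We find integers such that 40*x0 + 29*y0 = 1

Step 3: Scale the particular solution.
Multiply by 4/1 = 4:
r = 32, w = 44

Step 4: Verify.
40*(32) - 29*(44) = 4 = 4 ✓

r = 32, w = 44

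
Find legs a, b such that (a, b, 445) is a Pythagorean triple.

We need a² + b² = 445² = 198025.
Trying: 437² + 84² = 190969 + 7056 = 198025 ✓

(437, 84, 445)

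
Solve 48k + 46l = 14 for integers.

Step 1: Check solvability.
gcd(48, 46) = 2
Since 2 divides 14, solutions exist.

Step 2: Apply extended Euclidean algorithm to find gcd.
We find integers such that 48*x0 + 46*y0 = 2

Step 3: Scale the particular solution.
Multiply by 14/2 = 7:
k = 7, l = -7

Step 4: Verify.
48*(7) + 46*(-7) = 14 = 14 ✓

k = 7, l = -7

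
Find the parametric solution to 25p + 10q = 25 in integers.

Step 1: Compute gcd(25, 10) = 5.
Since 5 divides 25, solutions exist.

Step 2: Find a particular solution using extended Euclidean algorithm.
We get p₀ = 5, q₀ = -10.
Check: 25*5 + 10*-10 = 25 = 25 ✓

Step 3: Write the general solution.
p = 5 + (10/5)t = 5 + 2t
q = -10 - (25/5)t = -10 - 5t
for any integer t.

p = 5 + 2t, q = -10 - 5t for integer t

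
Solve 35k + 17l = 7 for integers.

Step 1: Check solvability.
gcd(35, 17) = 1
Since 1 divides 7, solutions exist.

Step 2: Apply extended Euclidean algorithm to find gcd.
We find integers such that 35*x0 + 17*y0 = 1

Step 3: Scale the particular solution.
Multiply by 7/1 = 7:
k = 7, l = -14

Step 4: Verify.
35*(7) + 17*(-14) = 7 = 7 ✓

k = 7, l = -14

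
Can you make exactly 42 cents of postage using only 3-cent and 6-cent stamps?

We need non-negative x, y with 3x + 6y = 42.
gcd(3, 6) = 3 divides 42, so integer solutions exist.
Search for a non-negative one: x = 0 gives 6y = 42 - 0 = 42, so y = 7.
Check: 3·0 + 6·7 = 42 ✓

Yes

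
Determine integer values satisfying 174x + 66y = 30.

Step 1: Check solvability.
gcd(174, 66) = 6
Since 6 divides 30, solutions exist.

Step 2: Apply extended Euclidean algorithm to find gcd.
We find integers such that 174*x0 + 66*y0 = 6

Step 3: Scale the particular solution.
Multiply by 30/6 = 5:
x = -15, y = 40

Step 4: Verify.
174*(-15) + 66*(40) = 30 = 30 ✓

x = -15, y = 40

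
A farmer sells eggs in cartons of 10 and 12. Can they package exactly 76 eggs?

We need non-negative a, b with 10a + 12b = 76.
gcd(10, 12) = 2 divides 76.
Try a = 4: 12b = 76 - 40 = 36, so b = 3.
One way: 4 cartons of 10 and 3 cartons of 12.

Yes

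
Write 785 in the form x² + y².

We need to find integers x, y > 0 such that x² + y² = 785.
Trying x = 1: y² = 785 - 1² = 785 - 1 = 784
y = 28
Check: 1² + 28² = 1 + 784 = 785 ✓

785 = 1² + 28²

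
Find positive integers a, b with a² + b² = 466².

We need a² + b² = 466² = 217156.
Trying: 210² + 416² = 44100 + 173056 = 217156 ✓

(210, 416, 466)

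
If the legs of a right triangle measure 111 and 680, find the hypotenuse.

c² = a² + b² = 111² + 680² = 12321 + 462400 = 474721
c = 689

689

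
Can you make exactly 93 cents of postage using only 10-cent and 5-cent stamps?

We need non-negative x, y with 10x + 5y = 93.
gcd(10, 5) = 5, and 5 does not divide 93.
No integer solutions exist, so certainly no non-negative ones.

No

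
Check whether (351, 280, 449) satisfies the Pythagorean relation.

Compute a² + b²:
351² + 280² = 123201 + 78400 = 201601
Compute c²:
449² = 201601
Since 201601 = 201601, it is a Pythagorean triple.

Yes, it is a Pythagorean triple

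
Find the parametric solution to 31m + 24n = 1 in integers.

Step 1: Compute gcd(31, 24) = 1.
Since 1 divides 1, solutions exist.

Step 2: Find a particular solution using extended Euclidean algorithm.
We get m₀ = 7, n₀ = -9.
Check: 31*7 + 24*-9 = 1 = 1 ✓

Step 3: Write the general solution.
m = 7 + (24/1)t = 7 + 24t
n = -9 - (31/1)t = -9 - 31t
for any integer t.

m = 7 + 24t, n = -9 - 31t for integer t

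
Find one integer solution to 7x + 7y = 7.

Step 1: Check solvability.
gcd(7, 7) = 7
Since 7 divides 7, solutions exist.

Step 2: Apply extended Euclidean algorithm to find gcd.
We find integers such that 7*x0 + 7*y0 = 7

Step 3: Scale the particular solution.
Multiply by 7/7 = 1:
x = 0, y = 1

Step 4: Verify.
7*(0) + 7*(1) = 7 = 7 ✓

x = 0, y = 1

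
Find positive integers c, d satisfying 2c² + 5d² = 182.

Try small values of c and check whether (182 - 2c²)/5 is a perfect square.
c = 1: 2·1² = 2, so 5d² = 182 - 2 = 180, giving d² = 36, d = 6.
Check: 2·1² + 5·6² = 2 + 180 = 182 ✓

c = 1, d = 6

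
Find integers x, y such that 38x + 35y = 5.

Step 1: Check solvability.
gcd(38, 35) = 1
Since 1 divides 5, solutions exist.

Step 2: Apply extended Euclidean algorithm to find gcd.
We find integers such that 38*x0 + 35*y0 = 1

Step 3: Scale the particular solution.
Multiply by 5/1 = 5:
x = 60, y = -65

Step 4: Verify.
38*(60) + 35*(-65) = 5 = 5 ✓

x = 60, y = -65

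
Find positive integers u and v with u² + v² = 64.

No pair of positive integers u, v satisfies u² + v² = 64.

No solution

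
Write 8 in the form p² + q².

We need to find integers p, q > 0 such that p² + q² = 8.
Trying p = 2: q² = 8 - 2² = 8 - 4 = 4
q = 2
Check: 2² + 2² = 4 + 4 = 8 ✓

8 = 2² + 2²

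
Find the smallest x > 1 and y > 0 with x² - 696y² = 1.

We seek the smallest positive integers (x, y) with x² - 696y² = 1, i.e., x² = 696y² + 1.
Try successive y values:
y = 1: x² = 696·1² + 1 = 697, not a perfect square
y = 2: x² = 696·2² + 1 = 2785, not a perfect square
y = 3: x² = 696·3² + 1 = 6265, not a perfect square
... continuing the search (or via continued fractions) ...
y = 55: x² = 696·55² + 1 = 2105401, x = 1451 ✓

Verify: 1451² - 696·55² = 2105401 - 2105400 = 1 ✓

x = 1451, y = 55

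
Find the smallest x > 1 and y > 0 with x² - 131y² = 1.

We seek the smallest positive integers (x, y) with x² - 131y² = 1, i.e., x² = 131y² + 1.
Try successive y values:
y = 1: x² = 131·1² + 1 = 132, not a perfect square
y = 2: x² = 131·2² + 1 = 525, not a perfect square
y = 3: x² = 131·3² + 1 = 1180, not a perfect square
... continuing the search (or via continued fractions) ...
y = 927: x² = 131·927² + 1 = 112572100, x = 10610 ✓

Verify: 10610² - 131·927² = 112572100 - 112572099 = 1 ✓

x = 10610, y = 927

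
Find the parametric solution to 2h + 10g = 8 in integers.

Step 1: Compute gcd(2, 10) = 2.
Since 2 divides 8, solutions exist.

Step 2: Find a particular solution using extended Euclidean algorithm.
We get h₀ = 4, g₀ = 0.
Check: 2*4 + 10*0 = 8 = 8 ✓

Step 3: Write the general solution.
h = 4 + (10/2)t = 4 + 5t
g = 0 - (2/2)t = 0 - 1t
for any integer t.

h = 4 + 5t, g = 0 - 1t for integer t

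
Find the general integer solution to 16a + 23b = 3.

Step 1: Compute gcd(16, 23) = 1.
Since 1 divides 3, solutions exist.

Step 2: Find a particular solution using extended Euclidean algorithm.
We get a₀ = -30, b₀ = 21.
Check: 16*-30 + 23*21 = 3 = 3 ✓

Step 3: Write the general solution.
a = -30 + (23/1)t = -30 + 23t
b = 21 - (16/1)t = 21 - 16t
for any integer t.

a = -30 + 23t, b = 21 - 16t for integer t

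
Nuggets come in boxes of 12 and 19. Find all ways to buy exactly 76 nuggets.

We need non-negative integers (x, y) with 12x + 19y = 76.
For each x in 0..6, check if 76 - 12x is a non-negative multiple of 19.
x = 0: 19y = 76, y = 4 ✓

(0 boxes of 12, 4 boxes of 19)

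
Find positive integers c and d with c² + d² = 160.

We need to find integers c, d > 0 such that c² + d² = 160.
Trying c = 4: d² = 160 - 4² = 160 - 16 = 144
d = 12
Check: 4² + 12² = 16 + 144 = 160 ✓

160 = 4² + 12²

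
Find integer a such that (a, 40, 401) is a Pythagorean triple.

a² = c² - b² = 401² - 40² = 160801 - 1600 = 159201
a = sqrt(159201) = 399

399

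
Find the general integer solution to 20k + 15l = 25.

Step 1: Compute gcd(20, 15) = 5.
Since 5 divides 25, solutions exist.

Step 2: Find a particular solution using extended Euclidean algorithm.
We get k₀ = 5, l₀ = -5.
Check: 20*5 + 15*-5 = 25 = 25 ✓

Step 3: Write the general solution.
k = 5 + (15/5)t = 5 + 3t
l = -5 - (20/5)t = -5 - 4t
for any integer t.

k = 5 + 3t, l = -5 - 4t for integer t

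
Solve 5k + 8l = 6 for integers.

Step 1: Check solvability.
gcd(5, 8) = 1
Since 1 divides 6, solutions exist.

Step 2: Apply extended Euclidean algorithm to find gcd.
We find integers such that 5*x0 + 8*y0 = 1

Step 3: Scale the particular solution.
Multiply by 6/1 = 6:
k = -18, l = 12

Step 4: Verify.
5*(-18) + 8*(12) = 6 = 6 ✓

k = -18, l = 12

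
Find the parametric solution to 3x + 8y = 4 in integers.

Step 1: Compute gcd(3, 8) = 1.
Since 1 divides 4, solutions exist.

Step 2: Find a particular solution using extended Euclidean algorithm.
We get x₀ = 12, y₀ = -4.
Check: 3*12 + 8*-4 = 4 = 4 ✓

Step 3: Write the general solution.
x = 12 + (8/1)t = 12 + 8t
y = -4 - (3/1)t = -4 - 3t
for any integer t.

x = 12 + 8t, y = -4 - 3t for integer t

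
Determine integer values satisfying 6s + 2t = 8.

Step 1: Check solvability.
gcd(6, 2) = 2
Since 2 divides 8, solutions exist.

Step 2: Apply extended Euclidean algorithm to find gcd.
We find integers such that 6*x0 + 2*y0 = 2

Step 3: Scale the particular solution.
Multiply by 8/2 = 4:
s = 0, t = 4

Step 4: Verify.
6*(0) + 2*(4) = 8 = 8 ✓

s = 0, t = 4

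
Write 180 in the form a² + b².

We need to find integers a, b > 0 such that a² + b² = 180.
Trying a = 6: b² = 180 - 6² = 180 - 36 = 144
b = 12
Check: 6² + 12² = 36 + 144 = 180 ✓

180 = 6² + 12²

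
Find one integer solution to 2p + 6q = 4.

Step 1: Check solvability.
gcd(2, 6) = 2
Since 2 divides 4, solutions exist.

Step 2: Apply extended Euclidean algorithm to find gcd.
We find integers such that 2*x0 + 6*y0 = 2

Step 3: Scale the particular solution.
Multiply by 4/2 = 2:
p = 2, q = 0

Step 4: Verify.
2*(2) + 6*(0) = 4 = 4 ✓

p = 2, q = 0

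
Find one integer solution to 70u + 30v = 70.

Step 1: Check solvability.
gcd(70, 30) = 10
Since 10 divides 70, solutions exist.

Step 2: Apply extended Euclidean algorithm to find gcd.
We find integers such that 70*x0 + 30*y0 = 10

Step 3: Scale the particular solution.
Multiply by 70/10 = 7:
u = 7, v = -14

Step 4: Verify.
70*(7) + 30*(-14) = 70 = 70 ✓

u = 7, v = -14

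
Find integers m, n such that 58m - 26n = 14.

Step 1: Check solvability.
gcd(58, 26) = 2
Since 2 divides 14, solutions exist.

Step 2: Apply extended Euclidean algorithm to find gcd.
We find integers such that 58*x0 + 26*y0 = 2

Step 3: Scale the particular solution.
Multiply by 14/2 = 7:
m = -28, n = -63

Step 4: Verify.
58*(-28) - 26*(-63) = 14 = 14 ✓

m = -28, n = -63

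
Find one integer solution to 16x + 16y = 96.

Step 1: Check solvability.
gcd(16, 16) = 16
Since 16 divides 96, solutions exist.

Step 2: Apply extended Euclidean algorithm to find gcd.
We find integers such that 16*x0 + 16*y0 = 16

Step 3: Scale the particular solution.
Multiply by 96/16 = 6:
x = 0, y = 6

Step 4: Verify.
16*(0) + 16*(6) = 96 = 96 ✓

x = 0, y = 6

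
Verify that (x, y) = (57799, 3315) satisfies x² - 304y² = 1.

Compute x² = 57799² = 3340724401
Compute 304y² = 304·3315² = 304·10989225 = 3340724400
x² - 304y² = 3340724401 - 3340724400 = 1
Since this equals 1, (57799, 3315) is a solution.

Yes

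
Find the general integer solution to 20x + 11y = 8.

Step 1: Compute gcd(20, 11) = 1.
Since 1 divides 8, solutions exist.

Step 2: Find a particular solution using extended Euclidean algorithm.
We get x₀ = 40, y₀ = -72.
Check: 20*40 + 11*-72 = 8 = 8 ✓

Step 3: Write the general solution.
x = 40 + (11/1)t = 40 + 11t
y = -72 - (20/1)t = -72 - 20t
for any integer t.

x = 40 + 11t, y = -72 - 20t for integer t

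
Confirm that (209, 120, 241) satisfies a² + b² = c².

Compute a² + b² = 209² + 120² = 43681 + 14400 = 58081
Compute c² = 241² = 58081
Since 58081 = 58081, confirmed.

Yes, it is a Pythagorean triple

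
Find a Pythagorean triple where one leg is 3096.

We need the other leg and hypotenuse such that 3096² + x² = c².
Take x = 7072, c = 7720: 3096² + 7072² = 9585216 + 50013184 = 59598400 = 7720² ✓
Triple: (3096, 7072, 7720)

(3096, 7072, 7720)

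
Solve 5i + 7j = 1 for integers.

Step 1: Check solvability.
gcd(5, 7) = 1
Since 1 divides 1, solutions exist.

Step 2: Apply extended Euclidean algorithm to find gcd.
We find integers such that 5*x0 + 7*y0 = 1

Step 3: Scale the particular solution.
Multiply by 1/1 = 1:
i = 3, j = -2

Step 4: Verify.
5*(3) + 7*(-2) = 1 = 1 ✓

i = 3, j = -2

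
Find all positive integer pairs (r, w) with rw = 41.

The positive divisors of 41 are: 1, 41.
Each divisor d gives the pair (d, 41/d):
(1, 41), (41, 1)

(1, 41), (41, 1)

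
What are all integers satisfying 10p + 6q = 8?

Step 1: Compute gcd(10, 6) = 2.
Since 2 divides 8, solutions exist.

Step 2: Find a particular solution using extended Euclidean algorithm.
We get p₀ = -4, q₀ = 8.
Check: 10*-4 + 6*8 = 8 = 8 ✓

Step 3: Write the general solution.
p = -4 + (6/2)t = -4 + 3t
q = 8 - (10/2)t = 8 - 5t
for any integer t.

p = -4 + 3t, q = 8 - 5t for integer t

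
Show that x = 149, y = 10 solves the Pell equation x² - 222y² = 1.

Compute x² = 149² = 22201
Compute 222y² = 222·10² = 222·100 = 22200
x² - 222y² = 22201 - 22200 = 1
Since this equals 1, (149, 10) is a solution.

Yes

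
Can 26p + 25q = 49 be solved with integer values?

Step 1: Compute gcd(26, 25).
gcd(26, 25) = 1

Step 2: Check divisibility.
Does 1 divide 49? 49 = 1 x 49, so yes.

By the theorem on linear Diophantine equations, 26p + 25q = 49 has integer solutions if and only if gcd(26, 25) divides 49. Since 1 | 49, solutions exist.

Yes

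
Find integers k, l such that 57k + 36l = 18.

Step 1: Check solvability.
gcd(57, 36) = 3
Since 3 divides 18, solutions exist.

Step 2: Apply extended Euclidean algorithm to find gcd.
We find integers such that 57*x0 + 36*y0 = 3

Step 3: Scale the particular solution.
Multiply by 18/3 = 6:
k = -30, l = 48

Step 4: Verify.
57*(-30) + 36*(48) = 18 = 18 ✓

k = -30, l = 48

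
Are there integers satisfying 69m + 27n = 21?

Step 1: Compute gcd(69, 27).
gcd(69, 27) = 3

Step 2: Check divisibility.
Does 3 divide 21? 21 = 3 x 7, so yes.

By the theorem on linear Diophantine equations, 69m + 27n = 21 has integer solutions if and only if gcd(69, 27) divides 21. Since 3 | 21, solutions exist.

Yes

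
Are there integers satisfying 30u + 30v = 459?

Step 1: Compute gcd(30, 30).
gcd(30, 30) = 30

Step 2: Check divisibility.
Does 30 divide 459? 459 = 30 x 15 + 9, so no.

By the theorem on linear Diophantine equations, 30u + 30v = 459 has integer solutions if and only if gcd(30, 30) divides 459. Since 30 does not divide 459, no solutions exist.

No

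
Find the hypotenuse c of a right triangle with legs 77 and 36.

c² = a² + b² = 77² + 36² = 5929 + 1296 = 7225
c = 85

85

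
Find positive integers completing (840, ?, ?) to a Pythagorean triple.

We need the other leg and hypotenuse such that 840² + x² = c².
Take x = 1053, c = 1347: 840² + 1053² = 705600 + 1108809 = 1814409 = 1347² ✓
Triple: (1053, 840, 1347)

(1053, 840, 1347)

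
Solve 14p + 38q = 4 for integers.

Step 1: Check solvability.
gcd(14, 38) = 2
Since 2 divides 4, solutions exist.

Step 2: Apply extended Euclidean algorithm to find gcd.
We find integers such that 14*x0 + 38*y0 = 2

Step 3: Scale the particular solution.
Multiply by 4/2 = 2:
p = -16, q = 6

Step 4: Verify.
14*(-16) + 38*(6) = 4 = 4 ✓

p = -16, q = 6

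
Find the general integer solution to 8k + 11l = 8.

Step 1: Compute gcd(8, 11) = 1.
Since 1 divides 8, solutions exist.

Step 2: Find a particular solution using extended Euclidean algorithm.
We get k₀ = -32, l₀ = 24.
Check: 8*-32 + 11*24 = 8 = 8 ✓

Step 3: Write the general solution.
k = -32 + (11/1)t = -32 + 11t
l = 24 - (8/1)t = 24 - 8t
for any integer t.

k = -32 + 11t, l = 24 - 8t for integer t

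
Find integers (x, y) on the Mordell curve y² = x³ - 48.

Try small integer x values and check whether x³ - 48 is a perfect square.
x = 28: x³ - 48 = 28³ - 48 = 21952 - 48 = 21904
Is 21904 a perfect square? 148² = 21904 ✓
So (x, y) = (28, -148) is a solution.

x = 28, y = -148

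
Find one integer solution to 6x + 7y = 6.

Step 1: Check solvability.
gcd(6, 7) = 1
Since 1 divides 6, solutions exist.

Step 2: Apply extended Euclidean algorithm to find gcd.
We find integers such that 6*x0 + 7*y0 = 1

Step 3: Scale the particular solution.
Multiply by 6/1 = 6:
x = -6, y = 6

Step 4: Verify.
6*(-6) + 7*(6) = 6 = 6 ✓

x = -6, y = 6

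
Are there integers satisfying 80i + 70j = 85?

Step 1: Compute gcd(80, 70).
gcd(80, 70) = 10

Step 2: Check divisibility.
Does 10 divide 85? 85 = 10 x 8 + 5, so no.

By the theorem on linear Diophantine equations, 80i + 70j = 85 has integer solutions if and only if gcd(80, 70) divides 85. Since 10 does not divide 85, no solutions exist.

No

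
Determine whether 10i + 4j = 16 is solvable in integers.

Step 1: Compute gcd(10, 4).
gcd(10, 4) = 2

Step 2: Check divisibility.
Does 2 divide 16? 16 = 2 x 8, so yes.

By the theorem on linear Diophantine equations, 10i + 4j = 16 has integer solutions if and only if gcd(10, 4) divides 16. Since 2 | 16, solutions exist.

Yes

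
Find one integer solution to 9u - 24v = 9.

Step 1: Check solvability.
gcd(9, 24) = 3
Since 3 divides 9, solutions exist.

Step 2: Apply extended Euclidean algorithm to find gcd.
We find integers such that 9*x0 + 24*y0 = 3

Step 3: Scale the particular solution.
Multiply by 9/3 = 3:
u = 9, v = 3

Step 4: Verify.
9*(9) - 24*(3) = 9 = 9 ✓

u = 9, v = 3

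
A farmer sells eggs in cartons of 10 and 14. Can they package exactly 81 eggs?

We need non-negative a, b with 10a + 14b = 81.
gcd(10, 14) = 2, and 2 does not divide 81.
No integer solutions exist.

No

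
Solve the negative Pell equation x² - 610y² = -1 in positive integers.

We need x² = 610y² - 1. Try successive y:
y = 1: x² = 610·1² - 1 = 609, not a perfect square
y = 2: x² = 610·2² - 1 = 2439, not a perfect square
y = 3: x² = 610·3² - 1 = 5489, not a perfect square
...
y = 2909: x² = 610·2909² - 1 = 5161991409 = 71847² ✓
Check: 71847² - 610·2909² = 5161991409 - 5161991410 = -1 ✓

x = 71847, y = 2909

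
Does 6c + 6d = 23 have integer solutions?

Step 1: Compute gcd(6, 6).
gcd(6, 6) = 6

Step 2: Check divisibility.
Does 6 divide 23? 23 = 6 x 3 + 5, so no.

By the theorem on linear Diophantine equations, 6c + 6d = 23 has integer solutions if and only if gcd(6, 6) divides 23. Since 6 does not divide 23, no solutions exist.

No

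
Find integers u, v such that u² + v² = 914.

We need to find integers u, v > 0 such that u² + v² = 914.
Trying u = 17: v² = 914 - 17² = 914 - 289 = 625
v = 25
Check: 17² + 25² = 289 + 625 = 914 ✓

914 = 17² + 25²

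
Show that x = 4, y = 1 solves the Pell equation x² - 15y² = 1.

Compute x² = 4² = 16
Compute 15y² = 15·1² = 15·1 = 15
x² - 15y² = 16 - 15 = 1
Since this equals 1, (4, 1) is a solution.

Yes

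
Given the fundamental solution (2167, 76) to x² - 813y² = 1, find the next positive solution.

Solutions to x² - Dy² = 1 are generated by powers of (x₀ + y₀√D).
The next solution satisfies x₁ + y₁√813 = (x₀ + y₀√813)², giving:
x₁ = x₀² + 813y₀² = 2167² + 813·76² = 4695889 + 4695888 = 9391777
y₁ = 2x₀y₀ = 2·2167·76 = 329384

Verify: 9391777² - 813·329384² = 88205475217729 - 88205475217728 = 1 ✓

x = 9391777, y = 329384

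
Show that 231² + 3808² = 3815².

Compute a² + b² = 231² + 3808² = 53361 + 14500864 = 14554225
Compute c² = 3815² = 14554225
Since 14554225 = 14554225, confirmed.

Yes, it is a Pythagorean triple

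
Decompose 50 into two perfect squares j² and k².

We need to find integers j, k > 0 such that j² + k² = 50.
Trying j = 1: k² = 50 - 1² = 50 - 1 = 49
k = 7
Check: 1² + 7² = 1 + 49 = 50 ✓

50 = 1² + 7²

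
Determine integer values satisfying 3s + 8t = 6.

Step 1: Check solvability.
gcd(3, 8) = 1
Since 1 divides 6, solutions exist.

Step 2: Apply extended Euclidean algorithm to find gcd.
We find integers such that 3*x0 + 8*y0 = 1

Step 3: Scale the particular solution.
Multiply by 6/1 = 6:
s = 18, t = -6

Step 4: Verify.
3*(18) + 8*(-6) = 6 = 6 ✓

s = 18, t = -6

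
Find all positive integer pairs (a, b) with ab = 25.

The positive divisors of 25 are: 1, 5, 25.
Each divisor d gives the pair (d, 25/d):
(1, 25), (5, 5), (25, 1)

(1, 25), (5, 5), (25, 1)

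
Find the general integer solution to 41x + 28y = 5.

Step 1: Compute gcd(41, 28) = 1.
Since 1 divides 5, solutions exist.

Step 2: Find a particular solution using extended Euclidean algorithm.
We get x₀ = 65, y₀ = -95.
Check: 41*65 + 28*-95 = 5 = 5 ✓

Step 3: Write the general solution.
x = 65 + (28/1)t = 65 + 28t
y = -95 - (41/1)t = -95 - 41t
for any integer t.

x = 65 + 28t, y = -95 - 41t for integer t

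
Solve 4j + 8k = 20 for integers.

Step 1: Check solvability.
gcd(4, 8) = 4
Since 4 divides 20, solutions exist.

Step 2: Apply extended Euclidean algorithm to find gcd.
We find integers such that 4*x0 + 8*y0 = 4

Step 3: Scale the particular solution.
Multiply by 20/4 = 5:
j = 5, k = 0

Step 4: Verify.
4*(5) + 8*(0) = 20 = 20 ✓

j = 5, k = 0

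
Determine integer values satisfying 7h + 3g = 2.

Step 1: Check solvability.
gcd(7, 3) = 1
Since 1 divides 2, solutions exist.

Step 2: Apply extended Euclidean algorithm to find gcd.
We find integers such that 7*x0 + 3*y0 = 1

Step 3: Scale the particular solution.
Multiply by 2/1 = 2:
h = 2, g = -4

Step 4: Verify.
7*(2) + 3*(-4) = 2 = 2 ✓

h = 2, g = -4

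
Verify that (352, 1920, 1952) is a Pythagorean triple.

Compute a² + b² = 352² + 1920² = 123904 + 3686400 = 3810304
Compute c² = 1952² = 3810304
Since 3810304 = 3810304, confirmed.

Yes, it is a Pythagorean triple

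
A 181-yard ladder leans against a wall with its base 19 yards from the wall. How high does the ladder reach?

The ladder, wall, and ground form a right triangle with hypotenuse 181 and one leg 19.
By the Pythagorean theorem: h² = 181² - 19² = 32761 - 361 = 32400
h = √32400 = 180 yards

180 yards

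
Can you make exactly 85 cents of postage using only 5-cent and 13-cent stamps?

We need non-negative x, y with 5x + 13y = 85.
gcd(5, 13) = 1 divides 85, so integer solutions exist.
Search for a non-negative one: x = 4 gives 13y = 85 - 20 = 65, so y = 5.
Check: 5·4 + 13·5 = 85 ✓

Yes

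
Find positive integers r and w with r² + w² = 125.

We need to find integers r, w > 0 such that r² + w² = 125.
Trying r = 2: w² = 125 - 2² = 125 - 4 = 121
w = 11
Check: 2² + 11² = 4 + 121 = 125 ✓

125 = 2² + 11²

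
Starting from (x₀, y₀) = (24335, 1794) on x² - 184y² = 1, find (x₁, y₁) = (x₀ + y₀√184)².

Solutions to x² - Dy² = 1 are generated by powers of (x₀ + y₀√D).
The next solution satisfies x₁ + y₁√184 = (x₀ + y₀√184)², giving:
x₁ = x₀² + 184y₀² = 24335² + 184·1794² = 592192225 + 592192224 = 1184384449
y₁ = 2x₀y₀ = 2·24335·1794 = 87313980

Verify: 1184384449² - 184·87313980² = 1402766523033033601 - 1402766523033033600 = 1 ✓

x = 1184384449, y = 87313980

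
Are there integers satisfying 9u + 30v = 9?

Step 1: Compute gcd(9, 30).
gcd(9, 30) = 3

Step 2: Check divisibility.
Does 3 divide 9? 9 = 3 x 3, so yes.

By the theorem on linear Diophantine equations, 9u + 30v = 9 has integer solutions if and only if gcd(9, 30) divides 9. Since 3 | 9, solutions exist.

Yes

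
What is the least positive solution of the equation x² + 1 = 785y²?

We need x² = 785y² - 1. Try successive y:
y = 1: x² = 785·1² - 1 = 784 = 28² ✓
Check: 28² - 785·1² = 784 - 785 = -1 ✓

x = 28, y = 1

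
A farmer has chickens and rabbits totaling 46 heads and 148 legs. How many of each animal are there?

Let c = chickens, r = rabbits.
Heads: c + r = 46
Legs: 2c + 4r = 148
From the first equation, c = 46 - r. Substitute:
2(46 - r) + 4r = 148
92 + 2r = 148
r = (148 - 92)/2 = 28
c = 46 - 28 = 18

Chickens: 18, Rabbits: 28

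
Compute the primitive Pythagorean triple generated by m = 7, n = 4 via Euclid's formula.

a = m² - n² = 49 - 16 = 33
b = 2mn = 2·7·4 = 56
c = m² + n² = 49 + 16 = 65
Verify: 33² + 56² = 1089 + 3136 = 4225 = 65² ✓

(33, 56, 65)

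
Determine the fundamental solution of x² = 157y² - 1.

We need x² = 157y² - 1. Try successive y:
y = 1: x² = 157·1² - 1 = 156, not a perfect square
y = 2: x² = 157·2² - 1 = 627, not a perfect square
y = 3: x² = 157·3² - 1 = 1412, not a perfect square
...
y = 385645: x² = 157·385645² - 1 = 23349364365924 = 4832118² ✓
Check: 4832118² - 157·385645² = 23349364365924 - 23349364365925 = -1 ✓

x = 4832118, y = 385645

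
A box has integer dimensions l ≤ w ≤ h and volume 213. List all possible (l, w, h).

Iterate l from 1 to ⌊213^(1/3)⌋. For each l dividing 213, iterate w ≥ l with w dividing 213/l, and set h = 213/(l·w).
Triples found (2): (1×1×213), (1×3×71)

(1×1×213), (1×3×71)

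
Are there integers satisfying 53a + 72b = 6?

Step 1: Compute gcd(53, 72).
gcd(53, 72) = 1

Step 2: Check divisibility.
Does 1 divide 6? 6 = 1 x 6, so yes.

By the theorem on linear Diophantine equations, 53a + 72b = 6 has integer solutions if and only if gcd(53, 72) divides 6. Since 1 | 6, solutions exist.

Yes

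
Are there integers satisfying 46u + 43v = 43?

Step 1: Compute gcd(46, 43).
gcd(46, 43) = 1

Step 2: Check divisibility.
Does 1 divide 43? 43 = 1 x 43, so yes.

By the theorem on linear Diophantine equations, 46u + 43v = 43 has integer solutions if and only if gcd(46, 43) divides 43. Since 1 | 43, solutions exist.

Yes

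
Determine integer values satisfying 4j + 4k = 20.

Step 1: Check solvability.
gcd(4, 4) = 4
Since 4 divides 20, solutions exist.

Step 2: Apply extended Euclidean algorithm to find gcd.
We find integers such that 4*x0 + 4*y0 = 4

Step 3: Scale the particular solution.
Multiply by 20/4 = 5:
j = 0, k = 5

Step 4: Verify.
4*(0) + 4*(5) = 20 = 20 ✓

j = 0, k = 5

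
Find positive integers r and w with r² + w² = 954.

We need to find integers r, w > 0 such that r² + w² = 954.
Trying r = 15: w² = 954 - 15² = 954 - 225 = 729
w = 27
Check: 15² + 27² = 225 + 729 = 954 ✓

954 = 15² + 27²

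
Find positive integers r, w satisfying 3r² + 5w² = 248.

Try small values of r and check whether (248 - 3r²)/5 is a perfect square.
r = 9: 3·9² = 243, so 5w² = 248 - 243 = 5, giving w² = 1, w = 1.
Check: 3·9² + 5·1² = 243 + 5 = 248 ✓

r = 9, w = 1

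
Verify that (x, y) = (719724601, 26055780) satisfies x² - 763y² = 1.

Compute x² = 719724601² = 518003501284609201
Compute 763y² = 763·26055780² = 763·678903671408400 = 518003501284609200
x² - 763y² = 518003501284609201 - 518003501284609200 = 1
Since this equals 1, (719724601, 26055780) is a solution.

Yes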